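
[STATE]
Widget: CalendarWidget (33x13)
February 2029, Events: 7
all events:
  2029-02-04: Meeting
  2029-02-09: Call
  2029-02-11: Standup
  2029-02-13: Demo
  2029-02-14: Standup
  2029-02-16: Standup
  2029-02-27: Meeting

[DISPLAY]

          February 2029          
Mo Tu We Th Fr Sa Su             
          1  2  3  4*            
 5  6  7  8  9* 10 11*           
12 13* 14* 15 16* 17 18          
19 20 21 22 23 24 25             
26 27* 28                        
                                 
                                 
                                 
                                 
                                 
                                 


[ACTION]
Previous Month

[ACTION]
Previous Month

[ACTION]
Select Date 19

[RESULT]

          December 2028          
Mo Tu We Th Fr Sa Su             
             1  2  3             
 4  5  6  7  8  9 10             
11 12 13 14 15 16 17             
18 [19] 20 21 22 23 24           
25 26 27 28 29 30 31             
                                 
                                 
                                 
                                 
                                 
                                 


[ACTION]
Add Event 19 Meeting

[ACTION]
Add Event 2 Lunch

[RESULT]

          December 2028          
Mo Tu We Th Fr Sa Su             
             1  2*  3            
 4  5  6  7  8  9 10             
11 12 13 14 15 16 17             
18 [19] 20 21 22 23 24           
25 26 27 28 29 30 31             
                                 
                                 
                                 
                                 
                                 
                                 


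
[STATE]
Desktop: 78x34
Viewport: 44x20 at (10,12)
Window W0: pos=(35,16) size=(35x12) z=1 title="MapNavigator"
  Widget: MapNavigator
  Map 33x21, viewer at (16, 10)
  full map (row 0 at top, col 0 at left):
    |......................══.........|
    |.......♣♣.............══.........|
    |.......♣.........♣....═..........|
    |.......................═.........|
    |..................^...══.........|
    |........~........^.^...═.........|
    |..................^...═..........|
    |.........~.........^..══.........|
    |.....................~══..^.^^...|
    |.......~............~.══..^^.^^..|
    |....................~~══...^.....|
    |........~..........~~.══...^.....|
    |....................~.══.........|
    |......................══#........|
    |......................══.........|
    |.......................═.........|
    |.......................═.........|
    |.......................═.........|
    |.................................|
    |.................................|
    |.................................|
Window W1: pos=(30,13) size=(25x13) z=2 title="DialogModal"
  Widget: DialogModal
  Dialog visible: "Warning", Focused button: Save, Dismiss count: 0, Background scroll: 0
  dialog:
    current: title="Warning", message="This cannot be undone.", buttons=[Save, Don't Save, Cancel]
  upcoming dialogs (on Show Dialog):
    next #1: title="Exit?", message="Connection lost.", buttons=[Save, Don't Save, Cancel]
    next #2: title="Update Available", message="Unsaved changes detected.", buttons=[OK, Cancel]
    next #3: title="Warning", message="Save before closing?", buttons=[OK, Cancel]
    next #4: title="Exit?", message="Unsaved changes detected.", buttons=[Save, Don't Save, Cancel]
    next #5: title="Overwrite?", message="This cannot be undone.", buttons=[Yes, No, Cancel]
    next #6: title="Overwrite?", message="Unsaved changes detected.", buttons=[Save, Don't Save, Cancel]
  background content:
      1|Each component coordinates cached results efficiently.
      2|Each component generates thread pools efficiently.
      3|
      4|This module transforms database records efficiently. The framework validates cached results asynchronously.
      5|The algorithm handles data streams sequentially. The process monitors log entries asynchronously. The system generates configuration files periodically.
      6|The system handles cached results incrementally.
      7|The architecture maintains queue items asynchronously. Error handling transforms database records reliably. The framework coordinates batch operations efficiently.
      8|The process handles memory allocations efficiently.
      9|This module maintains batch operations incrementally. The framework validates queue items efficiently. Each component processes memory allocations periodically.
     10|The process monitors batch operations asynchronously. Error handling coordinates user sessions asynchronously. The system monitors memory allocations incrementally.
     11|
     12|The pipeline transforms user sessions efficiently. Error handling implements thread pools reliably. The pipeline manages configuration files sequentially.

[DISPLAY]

                                            
                    ┏━━━━━━━━━━━━━━━━━━━━━━━
                    ┃ DialogModal           
                    ┠───────────────────────
                    ┃Each component coordina
                    ┃Each component generate
                    ┃  ┌─────────────────┐  
                    ┃Th│     Warning     │s 
                    ┃Th│This cannot be un│ d
                    ┃Th│[Save]  Don't Sav│ch
                    ┃Th└─────────────────┘ta
                    ┃The process handles mem
                    ┃This module maintains b
                    ┗━━━━━━━━━━━━━━━━━━━━━━━
                         ┃..................
                         ┗━━━━━━━━━━━━━━━━━━
                                            
                                            
                                            
                                            


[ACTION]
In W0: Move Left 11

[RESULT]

                                            
                    ┏━━━━━━━━━━━━━━━━━━━━━━━
                    ┃ DialogModal           
                    ┠───────────────────────
                    ┃Each component coordina
                    ┃Each component generate
                    ┃  ┌─────────────────┐  
                    ┃Th│     Warning     │s 
                    ┃Th│This cannot be un│ d
                    ┃Th│[Save]  Don't Sav│ch
                    ┃Th└─────────────────┘ta
                    ┃The process handles mem
                    ┃This module maintains b
                    ┗━━━━━━━━━━━━━━━━━━━━━━━
                         ┃           .......
                         ┗━━━━━━━━━━━━━━━━━━
                                            
                                            
                                            
                                            


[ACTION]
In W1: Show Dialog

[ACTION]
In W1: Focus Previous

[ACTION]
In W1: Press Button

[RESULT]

                                            
                    ┏━━━━━━━━━━━━━━━━━━━━━━━
                    ┃ DialogModal           
                    ┠───────────────────────
                    ┃Each component coordina
                    ┃Each component generate
                    ┃                       
                    ┃This module transforms 
                    ┃The algorithm handles d
                    ┃The system handles cach
                    ┃The architecture mainta
                    ┃The process handles mem
                    ┃This module maintains b
                    ┗━━━━━━━━━━━━━━━━━━━━━━━
                         ┃           .......
                         ┗━━━━━━━━━━━━━━━━━━
                                            
                                            
                                            
                                            


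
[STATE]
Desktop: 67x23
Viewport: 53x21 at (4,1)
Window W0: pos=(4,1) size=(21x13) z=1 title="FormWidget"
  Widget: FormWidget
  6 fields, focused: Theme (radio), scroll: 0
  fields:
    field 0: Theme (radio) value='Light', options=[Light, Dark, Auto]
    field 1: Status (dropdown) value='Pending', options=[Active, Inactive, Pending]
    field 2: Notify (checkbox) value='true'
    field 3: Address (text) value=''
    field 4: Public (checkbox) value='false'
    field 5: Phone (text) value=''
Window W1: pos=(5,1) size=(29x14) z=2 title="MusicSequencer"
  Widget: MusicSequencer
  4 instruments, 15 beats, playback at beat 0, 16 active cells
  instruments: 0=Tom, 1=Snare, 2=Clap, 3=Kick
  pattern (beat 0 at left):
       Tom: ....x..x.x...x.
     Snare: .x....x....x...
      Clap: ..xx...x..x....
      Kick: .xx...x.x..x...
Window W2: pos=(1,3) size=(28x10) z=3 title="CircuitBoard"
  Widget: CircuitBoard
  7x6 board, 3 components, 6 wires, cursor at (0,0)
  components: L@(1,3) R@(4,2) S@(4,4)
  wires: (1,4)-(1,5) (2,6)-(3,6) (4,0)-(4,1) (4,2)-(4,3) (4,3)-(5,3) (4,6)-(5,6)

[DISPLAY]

┏┏━━━━━━━━━━━━━━━━━━━━━━━━━━━┓                       
┃┃ MusicSequencer            ┃                       
━━━━━━━━━━━━━━━━━━━━━━━━┓────┨                       
ircuitBoard             ┃    ┃                       
────────────────────────┨    ┃                       
 0 1 2 3 4 5 6          ┃    ┃                       
 [.]                    ┃    ┃                       
                        ┃    ┃                       
              L   · ─ · ┃    ┃                       
                        ┃    ┃                       
                        ┃    ┃                       
━━━━━━━━━━━━━━━━━━━━━━━━┛    ┃                       
┗┃                           ┃                       
 ┗━━━━━━━━━━━━━━━━━━━━━━━━━━━┛                       
                                                     
                                                     
                                                     
                                                     
                                                     
                                                     
                                                     


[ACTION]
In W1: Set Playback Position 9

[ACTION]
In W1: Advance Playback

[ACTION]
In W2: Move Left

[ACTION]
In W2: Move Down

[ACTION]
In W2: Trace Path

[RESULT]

┏┏━━━━━━━━━━━━━━━━━━━━━━━━━━━┓                       
┃┃ MusicSequencer            ┃                       
━━━━━━━━━━━━━━━━━━━━━━━━┓────┨                       
ircuitBoard             ┃    ┃                       
────────────────────────┨    ┃                       
 0 1 2 3 4 5 6          ┃    ┃                       
                        ┃    ┃                       
                        ┃    ┃                       
 [.]          L   · ─ · ┃    ┃                       
                        ┃    ┃                       
                        ┃    ┃                       
━━━━━━━━━━━━━━━━━━━━━━━━┛    ┃                       
┗┃                           ┃                       
 ┗━━━━━━━━━━━━━━━━━━━━━━━━━━━┛                       
                                                     
                                                     
                                                     
                                                     
                                                     
                                                     
                                                     


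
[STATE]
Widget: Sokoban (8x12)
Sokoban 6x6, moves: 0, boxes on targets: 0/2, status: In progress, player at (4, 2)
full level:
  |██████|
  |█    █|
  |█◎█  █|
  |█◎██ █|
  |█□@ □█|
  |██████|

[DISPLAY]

██████  
█    █  
█◎█  █  
█◎██ █  
█□@ □█  
██████  
Moves: 0
        
        
        
        
        


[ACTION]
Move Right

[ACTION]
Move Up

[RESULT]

██████  
█    █  
█◎█  █  
█◎██ █  
█□ @□█  
██████  
Moves: 1
        
        
        
        
        


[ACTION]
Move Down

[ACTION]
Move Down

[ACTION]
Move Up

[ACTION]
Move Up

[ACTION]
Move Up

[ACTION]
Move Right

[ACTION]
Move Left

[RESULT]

██████  
█    █  
█◎█  █  
█◎██ █  
█□@ □█  
██████  
Moves: 2
        
        
        
        
        


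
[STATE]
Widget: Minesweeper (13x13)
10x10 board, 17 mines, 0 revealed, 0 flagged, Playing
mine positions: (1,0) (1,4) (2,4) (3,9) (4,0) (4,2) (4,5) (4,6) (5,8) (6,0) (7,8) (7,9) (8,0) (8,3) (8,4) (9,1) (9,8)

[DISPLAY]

■■■■■■■■■■   
■■■■■■■■■■   
■■■■■■■■■■   
■■■■■■■■■■   
■■■■■■■■■■   
■■■■■■■■■■   
■■■■■■■■■■   
■■■■■■■■■■   
■■■■■■■■■■   
■■■■■■■■■■   
             
             
             


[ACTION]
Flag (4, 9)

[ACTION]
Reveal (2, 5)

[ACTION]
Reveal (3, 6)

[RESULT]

■■■■■■■■■■   
■■■■■■■■■■   
■■■■■2■■■■   
■■■■■■2■■■   
■■■■■■■■■⚑   
■■■■■■■■■■   
■■■■■■■■■■   
■■■■■■■■■■   
■■■■■■■■■■   
■■■■■■■■■■   
             
             
             


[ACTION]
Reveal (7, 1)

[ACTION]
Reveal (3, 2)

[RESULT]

■■■■■■■■■■   
■■■■■■■■■■   
■■■■■2■■■■   
■■1■■■2■■■   
■■■■■■■■■⚑   
■■■■■■■■■■   
■■■■■■■■■■   
■2■■■■■■■■   
■■■■■■■■■■   
■■■■■■■■■■   
             
             
             


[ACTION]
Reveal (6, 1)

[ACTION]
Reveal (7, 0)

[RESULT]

■■■■■■■■■■   
■■■■■■■■■■   
■■■■■2■■■■   
■■1■■■2■■■   
■■■■■■■■■⚑   
■■■■■■■■■■   
■1■■■■■■■■   
22■■■■■■■■   
■■■■■■■■■■   
■■■■■■■■■■   
             
             
             


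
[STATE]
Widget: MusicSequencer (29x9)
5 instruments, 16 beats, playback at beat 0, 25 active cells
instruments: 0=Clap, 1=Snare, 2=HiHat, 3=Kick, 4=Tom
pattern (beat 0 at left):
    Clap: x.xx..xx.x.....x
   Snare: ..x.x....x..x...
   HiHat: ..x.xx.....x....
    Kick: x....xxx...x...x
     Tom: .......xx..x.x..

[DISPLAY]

      ▼123456789012345       
  Clap█·██··██·█·····█       
 Snare··█·█····█··█···       
 HiHat··█·██·····█····       
  Kick█····███···█···█       
   Tom·······██··█·█··       
                             
                             
                             


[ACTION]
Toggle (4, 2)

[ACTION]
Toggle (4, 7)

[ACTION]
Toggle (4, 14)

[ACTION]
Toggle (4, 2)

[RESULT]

      ▼123456789012345       
  Clap█·██··██·█·····█       
 Snare··█·█····█··█···       
 HiHat··█·██·····█····       
  Kick█····███···█···█       
   Tom········█··█·██·       
                             
                             
                             


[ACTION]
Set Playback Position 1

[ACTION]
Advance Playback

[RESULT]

      01▼3456789012345       
  Clap█·██··██·█·····█       
 Snare··█·█····█··█···       
 HiHat··█·██·····█····       
  Kick█····███···█···█       
   Tom········█··█·██·       
                             
                             
                             


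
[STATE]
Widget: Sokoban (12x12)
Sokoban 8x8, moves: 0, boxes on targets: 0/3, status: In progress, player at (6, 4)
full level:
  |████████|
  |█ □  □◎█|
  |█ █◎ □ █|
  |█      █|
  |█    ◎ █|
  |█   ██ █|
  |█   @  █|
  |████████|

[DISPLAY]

████████    
█ □  □◎█    
█ █◎ □ █    
█      █    
█    ◎ █    
█   ██ █    
█   @  █    
████████    
Moves: 0  0/
            
            
            


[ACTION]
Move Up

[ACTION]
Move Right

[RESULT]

████████    
█ □  □◎█    
█ █◎ □ █    
█      █    
█    ◎ █    
█   ██ █    
█    @ █    
████████    
Moves: 1  0/
            
            
            


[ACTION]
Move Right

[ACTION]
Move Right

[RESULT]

████████    
█ □  □◎█    
█ █◎ □ █    
█      █    
█    ◎ █    
█   ██ █    
█     @█    
████████    
Moves: 2  0/
            
            
            


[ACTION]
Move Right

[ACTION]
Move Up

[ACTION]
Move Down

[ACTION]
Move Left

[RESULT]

████████    
█ □  □◎█    
█ █◎ □ █    
█      █    
█    ◎ █    
█   ██ █    
█    @ █    
████████    
Moves: 5  0/
            
            
            


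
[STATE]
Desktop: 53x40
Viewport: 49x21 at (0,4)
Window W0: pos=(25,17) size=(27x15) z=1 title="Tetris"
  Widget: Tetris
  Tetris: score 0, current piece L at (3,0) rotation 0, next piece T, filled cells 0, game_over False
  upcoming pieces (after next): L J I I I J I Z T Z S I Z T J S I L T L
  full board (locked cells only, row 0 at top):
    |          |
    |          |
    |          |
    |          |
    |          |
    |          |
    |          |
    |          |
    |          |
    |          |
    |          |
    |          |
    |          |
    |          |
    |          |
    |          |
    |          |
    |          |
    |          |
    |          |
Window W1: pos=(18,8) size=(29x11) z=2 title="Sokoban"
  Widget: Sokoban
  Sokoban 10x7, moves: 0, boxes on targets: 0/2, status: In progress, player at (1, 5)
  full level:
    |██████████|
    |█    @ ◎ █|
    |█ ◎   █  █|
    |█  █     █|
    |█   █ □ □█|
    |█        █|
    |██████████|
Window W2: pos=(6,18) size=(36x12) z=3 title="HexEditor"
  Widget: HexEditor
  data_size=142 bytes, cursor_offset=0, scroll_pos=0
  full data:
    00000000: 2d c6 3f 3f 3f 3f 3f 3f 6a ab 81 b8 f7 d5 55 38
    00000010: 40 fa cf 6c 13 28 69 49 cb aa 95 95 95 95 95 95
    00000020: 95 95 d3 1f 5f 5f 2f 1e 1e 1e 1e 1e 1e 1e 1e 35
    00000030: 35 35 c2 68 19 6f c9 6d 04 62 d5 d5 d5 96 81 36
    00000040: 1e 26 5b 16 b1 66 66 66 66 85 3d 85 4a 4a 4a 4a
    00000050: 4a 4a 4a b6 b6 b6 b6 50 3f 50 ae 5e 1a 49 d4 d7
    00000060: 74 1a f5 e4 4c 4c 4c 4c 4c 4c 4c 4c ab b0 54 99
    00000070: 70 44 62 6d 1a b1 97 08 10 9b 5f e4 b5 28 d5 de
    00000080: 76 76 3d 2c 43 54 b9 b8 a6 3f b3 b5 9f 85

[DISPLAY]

                                                 
                                                 
                                                 
                                                 
                  ┏━━━━━━━━━━━━━━━━━━━━━━━━━━━┓  
                  ┃ Sokoban                   ┃  
                  ┠───────────────────────────┨  
                  ┃██████████                 ┃  
                  ┃█    @ ◎ █                 ┃  
                  ┃█ ◎   █  █                 ┃  
                  ┃█  █     █                 ┃  
                  ┃█   █ □ □█                 ┃  
                  ┃█        █                 ┃  
                  ┃██████████                 ┃━━
      ┏━━━━━━━━━━━━━━━━━━━━━━━━━━━━━━━━━━┓━━━━┛  
      ┃ HexEditor                        ┃───────
      ┠──────────────────────────────────┨       
      ┃00000000  2D c6 3f 3f 3f 3f 3f 3f ┃       
      ┃00000010  40 fa cf 6c 13 28 69 49 ┃       
      ┃00000020  95 95 d3 1f 5f 5f 2f 1e ┃       
      ┃00000030  35 35 c2 68 19 6f c9 6d ┃       


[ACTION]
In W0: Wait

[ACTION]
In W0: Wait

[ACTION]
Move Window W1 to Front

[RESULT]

                                                 
                                                 
                                                 
                                                 
                  ┏━━━━━━━━━━━━━━━━━━━━━━━━━━━┓  
                  ┃ Sokoban                   ┃  
                  ┠───────────────────────────┨  
                  ┃██████████                 ┃  
                  ┃█    @ ◎ █                 ┃  
                  ┃█ ◎   █  █                 ┃  
                  ┃█  █     █                 ┃  
                  ┃█   █ □ □█                 ┃  
                  ┃█        █                 ┃  
                  ┃██████████                 ┃━━
      ┏━━━━━━━━━━━┗━━━━━━━━━━━━━━━━━━━━━━━━━━━┛  
      ┃ HexEditor                        ┃───────
      ┠──────────────────────────────────┨       
      ┃00000000  2D c6 3f 3f 3f 3f 3f 3f ┃       
      ┃00000010  40 fa cf 6c 13 28 69 49 ┃       
      ┃00000020  95 95 d3 1f 5f 5f 2f 1e ┃       
      ┃00000030  35 35 c2 68 19 6f c9 6d ┃       


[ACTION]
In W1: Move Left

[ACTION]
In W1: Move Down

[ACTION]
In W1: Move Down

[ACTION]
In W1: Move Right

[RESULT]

                                                 
                                                 
                                                 
                                                 
                  ┏━━━━━━━━━━━━━━━━━━━━━━━━━━━┓  
                  ┃ Sokoban                   ┃  
                  ┠───────────────────────────┨  
                  ┃██████████                 ┃  
                  ┃█      ◎ █                 ┃  
                  ┃█ ◎   █  █                 ┃  
                  ┃█  █ @   █                 ┃  
                  ┃█   █ □ □█                 ┃  
                  ┃█        █                 ┃  
                  ┃██████████                 ┃━━
      ┏━━━━━━━━━━━┗━━━━━━━━━━━━━━━━━━━━━━━━━━━┛  
      ┃ HexEditor                        ┃───────
      ┠──────────────────────────────────┨       
      ┃00000000  2D c6 3f 3f 3f 3f 3f 3f ┃       
      ┃00000010  40 fa cf 6c 13 28 69 49 ┃       
      ┃00000020  95 95 d3 1f 5f 5f 2f 1e ┃       
      ┃00000030  35 35 c2 68 19 6f c9 6d ┃       


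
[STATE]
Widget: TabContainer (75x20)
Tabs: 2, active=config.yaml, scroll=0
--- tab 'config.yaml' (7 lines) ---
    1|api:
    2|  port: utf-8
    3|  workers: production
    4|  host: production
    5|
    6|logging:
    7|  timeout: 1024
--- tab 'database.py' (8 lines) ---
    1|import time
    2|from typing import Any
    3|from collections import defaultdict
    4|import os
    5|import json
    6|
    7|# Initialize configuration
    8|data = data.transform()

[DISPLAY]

[config.yaml]│ database.py                                                 
───────────────────────────────────────────────────────────────────────────
api:                                                                       
  port: utf-8                                                              
  workers: production                                                      
  host: production                                                         
                                                                           
logging:                                                                   
  timeout: 1024                                                            
                                                                           
                                                                           
                                                                           
                                                                           
                                                                           
                                                                           
                                                                           
                                                                           
                                                                           
                                                                           
                                                                           


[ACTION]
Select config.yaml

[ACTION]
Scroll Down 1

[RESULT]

[config.yaml]│ database.py                                                 
───────────────────────────────────────────────────────────────────────────
  port: utf-8                                                              
  workers: production                                                      
  host: production                                                         
                                                                           
logging:                                                                   
  timeout: 1024                                                            
                                                                           
                                                                           
                                                                           
                                                                           
                                                                           
                                                                           
                                                                           
                                                                           
                                                                           
                                                                           
                                                                           
                                                                           


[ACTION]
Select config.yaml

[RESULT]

[config.yaml]│ database.py                                                 
───────────────────────────────────────────────────────────────────────────
api:                                                                       
  port: utf-8                                                              
  workers: production                                                      
  host: production                                                         
                                                                           
logging:                                                                   
  timeout: 1024                                                            
                                                                           
                                                                           
                                                                           
                                                                           
                                                                           
                                                                           
                                                                           
                                                                           
                                                                           
                                                                           
                                                                           


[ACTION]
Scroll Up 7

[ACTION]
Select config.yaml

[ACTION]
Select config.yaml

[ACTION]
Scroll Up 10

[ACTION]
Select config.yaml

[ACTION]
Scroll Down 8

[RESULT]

[config.yaml]│ database.py                                                 
───────────────────────────────────────────────────────────────────────────
  timeout: 1024                                                            
                                                                           
                                                                           
                                                                           
                                                                           
                                                                           
                                                                           
                                                                           
                                                                           
                                                                           
                                                                           
                                                                           
                                                                           
                                                                           
                                                                           
                                                                           
                                                                           
                                                                           


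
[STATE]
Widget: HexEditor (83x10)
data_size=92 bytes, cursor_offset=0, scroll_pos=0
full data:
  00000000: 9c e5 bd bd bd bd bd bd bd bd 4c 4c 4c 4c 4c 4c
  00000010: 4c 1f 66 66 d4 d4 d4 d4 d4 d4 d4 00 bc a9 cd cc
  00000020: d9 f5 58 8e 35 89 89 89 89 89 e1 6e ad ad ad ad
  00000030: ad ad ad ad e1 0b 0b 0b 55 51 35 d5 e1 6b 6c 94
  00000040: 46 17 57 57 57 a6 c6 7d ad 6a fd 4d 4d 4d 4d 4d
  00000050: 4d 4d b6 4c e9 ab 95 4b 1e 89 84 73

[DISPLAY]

00000000  9C e5 bd bd bd bd bd bd  bd bd 4c 4c 4c 4c 4c 4c  |..........LLLLLL|     
00000010  4c 1f 66 66 d4 d4 d4 d4  d4 d4 d4 00 bc a9 cd cc  |L.ff............|     
00000020  d9 f5 58 8e 35 89 89 89  89 89 e1 6e ad ad ad ad  |..X.5......n....|     
00000030  ad ad ad ad e1 0b 0b 0b  55 51 35 d5 e1 6b 6c 94  |........UQ5..kl.|     
00000040  46 17 57 57 57 a6 c6 7d  ad 6a fd 4d 4d 4d 4d 4d  |F.WWW..}.j.MMMMM|     
00000050  4d 4d b6 4c e9 ab 95 4b  1e 89 84 73              |MM.L...K...s    |     
                                                                                   
                                                                                   
                                                                                   
                                                                                   


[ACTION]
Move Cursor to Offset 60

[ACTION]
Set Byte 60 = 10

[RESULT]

00000000  9c e5 bd bd bd bd bd bd  bd bd 4c 4c 4c 4c 4c 4c  |..........LLLLLL|     
00000010  4c 1f 66 66 d4 d4 d4 d4  d4 d4 d4 00 bc a9 cd cc  |L.ff............|     
00000020  d9 f5 58 8e 35 89 89 89  89 89 e1 6e ad ad ad ad  |..X.5......n....|     
00000030  ad ad ad ad e1 0b 0b 0b  55 51 35 d5 10 6b 6c 94  |........UQ5..kl.|     
00000040  46 17 57 57 57 a6 c6 7d  ad 6a fd 4d 4d 4d 4d 4d  |F.WWW..}.j.MMMMM|     
00000050  4d 4d b6 4c e9 ab 95 4b  1e 89 84 73              |MM.L...K...s    |     
                                                                                   
                                                                                   
                                                                                   
                                                                                   


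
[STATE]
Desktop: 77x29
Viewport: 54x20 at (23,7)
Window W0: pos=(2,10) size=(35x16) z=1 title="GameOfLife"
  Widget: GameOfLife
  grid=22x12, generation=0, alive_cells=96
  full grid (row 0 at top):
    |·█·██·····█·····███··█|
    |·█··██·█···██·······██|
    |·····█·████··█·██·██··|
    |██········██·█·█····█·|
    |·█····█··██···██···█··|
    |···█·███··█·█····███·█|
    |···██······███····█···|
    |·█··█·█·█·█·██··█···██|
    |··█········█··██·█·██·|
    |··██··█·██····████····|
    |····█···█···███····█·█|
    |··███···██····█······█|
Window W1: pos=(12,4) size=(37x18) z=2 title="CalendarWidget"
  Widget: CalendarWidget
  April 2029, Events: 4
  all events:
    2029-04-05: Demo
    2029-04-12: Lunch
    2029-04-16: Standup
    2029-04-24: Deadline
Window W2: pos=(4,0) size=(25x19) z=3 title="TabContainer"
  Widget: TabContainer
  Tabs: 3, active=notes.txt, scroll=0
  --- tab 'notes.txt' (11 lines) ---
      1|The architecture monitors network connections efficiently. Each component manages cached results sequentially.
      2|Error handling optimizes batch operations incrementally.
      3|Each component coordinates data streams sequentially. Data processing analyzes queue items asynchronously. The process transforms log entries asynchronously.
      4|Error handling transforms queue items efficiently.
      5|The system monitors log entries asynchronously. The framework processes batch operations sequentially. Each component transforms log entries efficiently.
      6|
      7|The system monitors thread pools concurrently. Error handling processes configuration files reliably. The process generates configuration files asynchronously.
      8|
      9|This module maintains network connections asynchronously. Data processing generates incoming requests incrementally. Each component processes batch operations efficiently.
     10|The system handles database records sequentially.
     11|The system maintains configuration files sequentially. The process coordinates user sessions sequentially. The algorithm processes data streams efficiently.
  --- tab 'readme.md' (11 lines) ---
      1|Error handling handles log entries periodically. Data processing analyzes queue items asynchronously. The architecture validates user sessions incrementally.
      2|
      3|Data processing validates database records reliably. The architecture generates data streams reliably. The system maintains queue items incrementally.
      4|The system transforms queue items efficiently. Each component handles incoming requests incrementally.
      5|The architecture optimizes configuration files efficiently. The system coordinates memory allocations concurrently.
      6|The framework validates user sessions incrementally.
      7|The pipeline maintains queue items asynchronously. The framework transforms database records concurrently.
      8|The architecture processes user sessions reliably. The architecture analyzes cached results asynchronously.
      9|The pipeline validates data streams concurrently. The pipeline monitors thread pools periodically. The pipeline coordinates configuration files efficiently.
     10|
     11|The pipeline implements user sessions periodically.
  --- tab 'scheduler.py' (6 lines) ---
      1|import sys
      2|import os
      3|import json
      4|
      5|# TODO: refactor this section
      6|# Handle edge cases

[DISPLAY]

rdina┃il 2029            ┃                            
nsfor┃a Su               ┃                            
s log┃   1               ┃                            
     ┃ 7  8              ┃                            
s thr┃14 15              ┃                            
     ┃21 22              ┃                            
ins n┃28 29              ┃                            
 data┃                   ┃                            
ns co┃                   ┃                            
     ┃                   ┃                            
     ┃                   ┃                            
━━━━━┛                   ┃                            
                         ┃                            
                         ┃                            
━━━━━━━━━━━━━━━━━━━━━━━━━┛                            
█·           ┃                                        
··           ┃                                        
·█           ┃                                        
━━━━━━━━━━━━━┛                                        
                                                      


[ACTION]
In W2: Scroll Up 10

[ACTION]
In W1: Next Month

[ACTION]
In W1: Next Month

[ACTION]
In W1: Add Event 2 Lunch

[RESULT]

rdina┃e 2029             ┃                            
nsfor┃a Su               ┃                            
s log┃2*  3              ┃                            
     ┃9 10               ┃                            
s thr┃6 17               ┃                            
     ┃3 24               ┃                            
ins n┃0                  ┃                            
 data┃                   ┃                            
ns co┃                   ┃                            
     ┃                   ┃                            
     ┃                   ┃                            
━━━━━┛                   ┃                            
                         ┃                            
                         ┃                            
━━━━━━━━━━━━━━━━━━━━━━━━━┛                            
█·           ┃                                        
··           ┃                                        
·█           ┃                                        
━━━━━━━━━━━━━┛                                        
                                                      
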